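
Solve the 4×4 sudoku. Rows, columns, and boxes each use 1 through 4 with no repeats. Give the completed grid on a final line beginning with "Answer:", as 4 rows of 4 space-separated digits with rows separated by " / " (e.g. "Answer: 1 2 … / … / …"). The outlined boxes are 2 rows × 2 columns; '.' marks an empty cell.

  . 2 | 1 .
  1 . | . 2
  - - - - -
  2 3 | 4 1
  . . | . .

Step 1. [r1c4∈{3,4}] col 4 places 4 nowhere but r1c4 ⇒ r1c4=4.
Step 2. [r4c4∈{3}] r4c4 has the single candidate 3. So r4c4=3.
Step 3. [r4c1∈{4}] r4c1 is down to just 4. So r4c1=4.
Step 4. [r2c3∈{3}] r2c3's peers cover all but 3. So r2c3=3.
Step 5. [r2c2∈{4}] only 4 remains possible at r2c2 ⇒ r2c2=4.
Step 6. [r4c3∈{2}] only 2 remains possible at r4c3, so r4c3=2.
Step 7. [r1c1∈{3}] only 3 remains possible at r1c1, so r1c1=3.
Step 8. [r4c2∈{1}] r4c2's peers cover all but 1, so r4c2=1.

Answer: 3 2 1 4 / 1 4 3 2 / 2 3 4 1 / 4 1 2 3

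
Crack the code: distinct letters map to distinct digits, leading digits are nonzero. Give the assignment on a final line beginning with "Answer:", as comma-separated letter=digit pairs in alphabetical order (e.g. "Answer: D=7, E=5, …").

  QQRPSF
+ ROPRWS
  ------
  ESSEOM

Step 1. [col 1: F + S ≡ M (mod 10)] several values work for M in column 1 (F + S ≡ M (mod 10), carry-in 0); try M=9, so M=9.
Step 2. [col 1: F + S ≡ M (mod 10)] no forcing yet in column 1 (carry-in 0); F=3 is free and consistent — try it. So F=3.
Step 3. [col 1: F + S ≡ M (mod 10)] from column 1 (F=3, M=9, carry-in 0, digits 3,9 already taken and all letters distinct): S must equal 6. So S=6.
Step 4. [col 2: S + W ≡ O (mod 10)] no forcing yet in column 2 (carry-in 0); O=4 is free and consistent — try it. So O=4.
Step 5. [col 2: S + W ≡ O (mod 10)] in column 2 we have S+W≡O with carry-in 0; given S=6, O=4 and digits 3,4,6,9 already taken and all letters distinct, that pins W to 8. So W=8.
Step 6. [col 3: P + R ≡ E (mod 10)] no forcing yet in column 3 (carry-in 1); R=5 is free and consistent — try it, so R=5.
Step 7. [col 3: P + R ≡ E (mod 10)] from column 3 (R=5, carry-in 1, digits 3,4,5,6,8,9 already taken and all letters distinct): P must equal 1 ⇒ P=1.
Step 8. [col 3: P + R ≡ E (mod 10)] column 3: given P=1, R=5, carry-in 1, and digits 1,3,4,5,6,8,9 already taken and all letters distinct, P+R≡E (mod 10) forces E=7, so E=7.
Step 9. [col 5: Q + O ≡ S (mod 10)] in column 5 we have Q+O≡S with carry-in 0; given O=4, S=6 and digits 1,3,4,5,6,7,8,9 already taken and all letters distinct, that pins Q to 2. So Q=2.

Answer: E=7, F=3, M=9, O=4, P=1, Q=2, R=5, S=6, W=8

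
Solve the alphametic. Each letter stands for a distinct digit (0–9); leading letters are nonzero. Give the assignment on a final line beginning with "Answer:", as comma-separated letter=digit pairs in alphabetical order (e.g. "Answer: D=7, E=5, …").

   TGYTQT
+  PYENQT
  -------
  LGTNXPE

Step 1. [col 1: T + T ≡ E (mod 10)] column 1 (T + T ≡ E (mod 10), carry-in 0) doesn't pin E yet; pick E=6 and continue. So E=6.
Step 2. [col 1: T + T ≡ E (mod 10)] T=8 is one option consistent with column 1 (T + T ≡ E (mod 10), carry-in 0) — take it, so T=8.
Step 3. [col 2: Q + Q ≡ P (mod 10)] no forcing yet in column 2 (carry-in 1); P=5 is free and consistent — try it. So P=5.
Step 4. [col 2: Q + Q ≡ P (mod 10)] several values work for Q in column 2 (Q + Q ≡ P (mod 10), carry-in 1); try Q=7, so Q=7.
Step 5. [L] adding two 6-digit numbers gives at most 6+1 digits, and here it does — L is that final carry and must be 1. So L=1.
Step 6. [col 3: T + N ≡ X (mod 10)] column 3 (T + N ≡ X (mod 10), carry-in 1) doesn't pin N yet; pick N=0 and continue, so N=0.
Step 7. [col 3: T + N ≡ X (mod 10)] in column 3 we have T+N≡X with carry-in 1; given T=8, N=0 and digits 0,1,5,6,7,8 already taken and all letters distinct, that pins X to 9, so X=9.
Step 8. [col 4: Y + E ≡ N (mod 10)] in column 4 we have Y+E≡N with carry-in 0; given E=6, N=0 and digits 0,1,5,6,7,8,9 already taken and all letters distinct, that pins Y to 4, so Y=4.
Step 9. [col 5: G + Y ≡ T (mod 10)] column 5 reads G+Y+carry(1)=T with Y=4, T=8; with digits 0,1,4,5,6,7,8,9 already taken and all letters distinct, the only value for G is 3. So G=3.

Answer: E=6, G=3, L=1, N=0, P=5, Q=7, T=8, X=9, Y=4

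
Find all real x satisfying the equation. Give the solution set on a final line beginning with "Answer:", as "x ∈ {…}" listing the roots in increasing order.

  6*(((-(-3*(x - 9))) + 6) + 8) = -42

Step 1. [6*(((-(-3*(x - 9))) + 6) + 8) = -42] 6·(inner) — divide through by 6. So div: ((-(-3*(x - 9))) + 6) + 8 = -7.
Step 2. [((-(-3*(x - 9))) + 6) + 8 = -7] subtract 8: x sits inside (… + 8). So sub: (-(-3*(x - 9))) + 6 = -15.
Step 3. [(-(-3*(x - 9))) + 6 = -15] peel the +6: subtract 6 from each side ⇒ sub: -(-3*(x - 9)) = -21.
Step 4. [-(-3*(x - 9)) = -21] LHS negated; negate both sides. So neg: -3*(x - 9) = 21.
Step 5. [-3*(x - 9) = 21] leading coefficient -3: divide by -3, so div: x - 9 = -7.
Step 6. [x - 9 = -7] the outer -9 inverts by adding 9. So sub: x = 2.

Answer: x ∈ {2}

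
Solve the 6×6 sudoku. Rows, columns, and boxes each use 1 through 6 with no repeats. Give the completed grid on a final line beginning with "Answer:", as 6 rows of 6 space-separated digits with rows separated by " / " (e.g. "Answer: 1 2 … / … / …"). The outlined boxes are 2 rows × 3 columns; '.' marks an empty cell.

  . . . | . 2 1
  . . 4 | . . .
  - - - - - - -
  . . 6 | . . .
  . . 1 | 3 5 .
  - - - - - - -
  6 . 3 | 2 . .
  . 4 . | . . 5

Step 1. [r4c2∈{2}] r4c2's peers cover all but 2, so r4c2=2.
Step 2. [r1c3∈{5}] r1c3's peers cover all but 5 ⇒ r1c3=5.
Step 3. [r2c6∈{3,6}] r2c6 is the only open cell in col 6 admitting 3, so r2c6=3.
Step 4. [r2c5∈{6}] r2c5 has the single candidate 6, so r2c5=6.
Step 5. [r5c6∈{4}] r5c6 is down to just 4 ⇒ r5c6=4.
Step 6. [r5c5∈{1}] nothing but 1 survives at r5c5 ⇒ r5c5=1.
Step 7. [r3c1∈{3,4,5}] 5 has one home in col 1: r3c1 ⇒ r3c1=5.
Step 8. [r6c1∈{1,2}] in row 6, 1 fits only at r6c1 ⇒ r6c1=1.
Step 9. [r1c1∈{3}] nothing but 3 survives at r1c1. So r1c1=3.
Step 10. [r1c4∈{4}] r1c4 has the single candidate 4 ⇒ r1c4=4.
Step 11. [r3c5∈{4}] only 4 remains possible at r3c5, so r3c5=4.
Step 12. [r6c4∈{6}] nothing but 6 survives at r6c4 ⇒ r6c4=6.
Step 13. [r3c6∈{2}] r3c6's peers cover all but 2 ⇒ r3c6=2.
Step 14. [r5c2∈{5}] nothing but 5 survives at r5c2, so r5c2=5.
Step 15. [r4c1∈{4}] nothing but 4 survives at r4c1. So r4c1=4.
Step 16. [r6c3∈{2}] r6c3 is down to just 2 ⇒ r6c3=2.
Step 17. [r1c2∈{6}] r1c2 is down to just 6. So r1c2=6.
Step 18. [r3c2∈{3}] r3c2 has the single candidate 3 ⇒ r3c2=3.
Step 19. [r2c2∈{1}] nothing but 1 survives at r2c2, so r2c2=1.
Step 20. [r2c1∈{2}] r2c1 is down to just 2. So r2c1=2.
Step 21. [r4c6∈{6}] r4c6 is down to just 6, so r4c6=6.
Step 22. [r2c4∈{5}] r2c4 has the single candidate 5 ⇒ r2c4=5.
Step 23. [r6c5∈{3}] only 3 remains possible at r6c5, so r6c5=3.
Step 24. [r3c4∈{1}] only 1 remains possible at r3c4 ⇒ r3c4=1.

Answer: 3 6 5 4 2 1 / 2 1 4 5 6 3 / 5 3 6 1 4 2 / 4 2 1 3 5 6 / 6 5 3 2 1 4 / 1 4 2 6 3 5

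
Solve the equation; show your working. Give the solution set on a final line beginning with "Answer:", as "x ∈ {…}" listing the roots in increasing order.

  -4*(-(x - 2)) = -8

Step 1. [-4*(-(x - 2)) = -8] leading coefficient -4: divide by -4 ⇒ div: -(x - 2) = 2.
Step 2. [-(x - 2) = 2] leading − — multiply by −1 ⇒ neg: x - 2 = -2.
Step 3. [x - 2 = -2] peel the -2: add 2 from each side, so sub: x = 0.

Answer: x ∈ {0}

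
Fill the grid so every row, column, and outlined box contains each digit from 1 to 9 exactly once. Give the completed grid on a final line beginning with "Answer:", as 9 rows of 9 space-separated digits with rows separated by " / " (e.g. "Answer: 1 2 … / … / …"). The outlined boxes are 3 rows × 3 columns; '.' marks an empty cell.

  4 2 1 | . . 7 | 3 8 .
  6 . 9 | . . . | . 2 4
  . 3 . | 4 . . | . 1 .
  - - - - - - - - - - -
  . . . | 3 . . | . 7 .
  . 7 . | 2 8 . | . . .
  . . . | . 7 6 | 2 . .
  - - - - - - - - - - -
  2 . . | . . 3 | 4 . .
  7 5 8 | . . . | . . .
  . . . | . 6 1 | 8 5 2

Step 1. [r8c4∈{9}] only 9 remains possible at r8c4, so r8c4=9.
Step 2. [r7c3∈{6}] r7c3's peers cover all but 6 ⇒ r7c3=6.
Step 3. [r4c2∈{1,4,6,8,9}] r4c2 is the only open cell in col 2 admitting 6 ⇒ r4c2=6.
Step 4. [r7c5∈{5}] r7c5's peers cover all but 5. So r7c5=5.
Step 5. [r7c9∈{1,7,9}] box 9 places 7 nowhere but r7c9, so r7c9=7.
Step 6. [r2c2∈{8}] r2c2's peers cover all but 8 ⇒ r2c2=8.
Step 7. [r3c1∈{5}] only 5 remains possible at r3c1, so r3c1=5.
Step 8. [r2c6∈{5}] r2c6 has the single candidate 5 ⇒ r2c6=5.
Step 9. [r1c9∈{5,6,9}] across row 1, 5 lands solely at r1c9, so r1c9=5.
Step 10. [r7c8∈{9}] r7c8's peers cover all but 9. So r7c8=9.
Step 11. [r1c5∈{9}] r1c5 is down to just 9, so r1c5=9.
Step 12. [r4c3∈{2,4,5}] across row 4, 2 lands solely at r4c3. So r4c3=2.
Step 13. [r4c7∈{1,5,9}] r4c7 is the only open cell in row 4 admitting 5, so r4c7=5.
Step 14. [r5c3∈{3,4,5}] r5c3 is the only open cell in row 5 admitting 5. So r5c3=5.
Step 15. [r3c5∈{2}] r3c5 has the single candidate 2. So r3c5=2.
Step 16. [r2c4∈{1}] r2c4's peers cover all but 1, so r2c4=1.
Step 17. [r4c5∈{1,4}] across col 5, 1 lands solely at r4c5 ⇒ r4c5=1.
Step 18. [r4c6∈{4,9}] r4c6 is the only open cell in row 4 admitting 4 ⇒ r4c6=4.
Step 19. [r5c8∈{3,4,6}] row 5 places 4 nowhere but r5c8, so r5c8=4.
Step 20. [r6c8∈{3}] only 3 remains possible at r6c8. So r6c8=3.
Step 21. [r5c6∈{9}] r5c6's peers cover all but 9 ⇒ r5c6=9.
Step 22. [r3c7∈{6,7,9}] r3c7 is the only open cell in col 7 admitting 9 ⇒ r3c7=9.
Step 23. [r3c9∈{6}] r3c9 is down to just 6. So r3c9=6.
Step 24. [r5c9∈{1}] r5c9 is down to just 1, so r5c9=1.
Step 25. [r6c1∈{1,8,9}] col 1 places 1 nowhere but r6c1, so r6c1=1.
Step 26. [r9c3∈{3,4}] in col 3, 3 fits only at r9c3. So r9c3=3.
Step 27. [r9c2∈{4,9}] r9c2 is the only open cell in row 9 admitting 4 ⇒ r9c2=4.
Step 28. [r6c2∈{9}] r6c2 has the single candidate 9 ⇒ r6c2=9.
Step 29. [r8c8∈{6}] r8c8 is down to just 6. So r8c8=6.
Step 30. [r4c9∈{8,9}] across row 4, 9 lands solely at r4c9, so r4c9=9.
Step 31. [r4c1∈{8}] nothing but 8 survives at r4c1 ⇒ r4c1=8.
Step 32. [r7c2∈{1}] only 1 remains possible at r7c2, so r7c2=1.
Step 33. [r8c7∈{1}] r8c7 is down to just 1, so r8c7=1.
Step 34. [r6c4∈{5}] r6c4 has the single candidate 5 ⇒ r6c4=5.
Step 35. [r8c6∈{2}] only 2 remains possible at r8c6, so r8c6=2.
Step 36. [r2c7∈{7}] r2c7's peers cover all but 7 ⇒ r2c7=7.
Step 37. [r1c4∈{6}] nothing but 6 survives at r1c4 ⇒ r1c4=6.
Step 38. [r7c4∈{8}] r7c4 has the single candidate 8. So r7c4=8.
Step 39. [r3c6∈{8}] nothing but 8 survives at r3c6 ⇒ r3c6=8.
Step 40. [r9c1∈{9}] r9c1 is down to just 9 ⇒ r9c1=9.
Step 41. [r5c1∈{3}] r5c1 has the single candidate 3 ⇒ r5c1=3.
Step 42. [r2c5∈{3}] r2c5 is down to just 3, so r2c5=3.
Step 43. [r5c7∈{6}] nothing but 6 survives at r5c7 ⇒ r5c7=6.
Step 44. [r6c3∈{4}] r6c3's peers cover all but 4. So r6c3=4.
Step 45. [r8c9∈{3}] nothing but 3 survives at r8c9 ⇒ r8c9=3.
Step 46. [r3c3∈{7}] r3c3's peers cover all but 7, so r3c3=7.
Step 47. [r9c4∈{7}] only 7 remains possible at r9c4 ⇒ r9c4=7.
Step 48. [r8c5∈{4}] r8c5 has the single candidate 4 ⇒ r8c5=4.
Step 49. [r6c9∈{8}] only 8 remains possible at r6c9, so r6c9=8.

Answer: 4 2 1 6 9 7 3 8 5 / 6 8 9 1 3 5 7 2 4 / 5 3 7 4 2 8 9 1 6 / 8 6 2 3 1 4 5 7 9 / 3 7 5 2 8 9 6 4 1 / 1 9 4 5 7 6 2 3 8 / 2 1 6 8 5 3 4 9 7 / 7 5 8 9 4 2 1 6 3 / 9 4 3 7 6 1 8 5 2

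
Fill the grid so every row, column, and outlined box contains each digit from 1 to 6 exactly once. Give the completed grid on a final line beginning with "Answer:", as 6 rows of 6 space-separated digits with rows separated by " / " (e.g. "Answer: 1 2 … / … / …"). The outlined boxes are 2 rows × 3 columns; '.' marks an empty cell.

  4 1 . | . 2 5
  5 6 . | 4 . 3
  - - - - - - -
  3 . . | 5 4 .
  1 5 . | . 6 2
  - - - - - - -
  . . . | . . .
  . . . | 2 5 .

Step 1. [r5c4∈{1,3,6}] in col 4, 1 fits only at r5c4 ⇒ r5c4=1.
Step 2. [r5c3∈{2,3,4,5,6}] 5 has one home in row 5: r5c3. So r5c3=5.
Step 3. [r6c3∈{1,3,4,6}] r6c3 is the only open cell in row 6 admitting 1, so r6c3=1.
Step 4. [r6c1∈{6}] only 6 remains possible at r6c1. So r6c1=6.
Step 5. [r3c2∈{2}] r3c2 has the single candidate 2 ⇒ r3c2=2.
Step 6. [r6c6∈{4}] nothing but 4 survives at r6c6 ⇒ r6c6=4.
Step 7. [r6c2∈{3}] r6c2's peers cover all but 3, so r6c2=3.
Step 8. [r5c2∈{4}] r5c2 has the single candidate 4. So r5c2=4.
Step 9. [r1c4∈{6}] r1c4's peers cover all but 6. So r1c4=6.
Step 10. [r3c6∈{1}] only 1 remains possible at r3c6 ⇒ r3c6=1.
Step 11. [r2c3∈{2}] r2c3's peers cover all but 2, so r2c3=2.
Step 12. [r5c5∈{3}] only 3 remains possible at r5c5. So r5c5=3.
Step 13. [r5c1∈{2}] r5c1's peers cover all but 2, so r5c1=2.
Step 14. [r4c3∈{4}] r4c3 is down to just 4. So r4c3=4.
Step 15. [r5c6∈{6}] only 6 remains possible at r5c6, so r5c6=6.
Step 16. [r4c4∈{3}] r4c4 has the single candidate 3, so r4c4=3.
Step 17. [r1c3∈{3}] r1c3's peers cover all but 3. So r1c3=3.
Step 18. [r3c3∈{6}] r3c3 is down to just 6 ⇒ r3c3=6.
Step 19. [r2c5∈{1}] r2c5 has the single candidate 1. So r2c5=1.

Answer: 4 1 3 6 2 5 / 5 6 2 4 1 3 / 3 2 6 5 4 1 / 1 5 4 3 6 2 / 2 4 5 1 3 6 / 6 3 1 2 5 4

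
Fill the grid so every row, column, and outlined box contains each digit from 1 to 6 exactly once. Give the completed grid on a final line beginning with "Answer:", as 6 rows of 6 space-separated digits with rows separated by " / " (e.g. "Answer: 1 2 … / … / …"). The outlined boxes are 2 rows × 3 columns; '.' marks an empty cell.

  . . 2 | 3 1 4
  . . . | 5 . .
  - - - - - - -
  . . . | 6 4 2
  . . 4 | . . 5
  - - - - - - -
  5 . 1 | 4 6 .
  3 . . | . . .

Step 1. [r1c1∈{6}] r1c1's peers cover all but 6, so r1c1=6.
Step 2. [r3c1∈{1}] r3c1's peers cover all but 1, so r3c1=1.
Step 3. [r4c2∈{2,3,6}] r4c2 is the only open cell in row 4 admitting 6 ⇒ r4c2=6.
Step 4. [r6c4∈{1,2}] 2 has one home in col 4: r6c4, so r6c4=2.
Step 5. [r3c3∈{3,5}] 5 has one home in col 3: r3c3, so r3c3=5.
Step 6. [r2c2∈{1,3,4}] in row 2, 1 fits only at r2c2. So r2c2=1.
Step 7. [r6c3∈{6}] r6c3 is down to just 6 ⇒ r6c3=6.
Step 8. [r2c6∈{6}] nothing but 6 survives at r2c6, so r2c6=6.
Step 9. [r6c5∈{5}] r6c5 has the single candidate 5. So r6c5=5.
Step 10. [r4c4∈{1}] only 1 remains possible at r4c4, so r4c4=1.
Step 11. [r5c2∈{2}] only 2 remains possible at r5c2, so r5c2=2.
Step 12. [r6c6∈{1}] r6c6 is down to just 1, so r6c6=1.
Step 13. [r2c1∈{4}] r2c1's peers cover all but 4, so r2c1=4.
Step 14. [r4c5∈{3}] r4c5's peers cover all but 3 ⇒ r4c5=3.
Step 15. [r1c2∈{5}] only 5 remains possible at r1c2. So r1c2=5.
Step 16. [r6c2∈{4}] only 4 remains possible at r6c2, so r6c2=4.
Step 17. [r5c6∈{3}] r5c6 has the single candidate 3. So r5c6=3.
Step 18. [r4c1∈{2}] only 2 remains possible at r4c1, so r4c1=2.
Step 19. [r2c5∈{2}] r2c5's peers cover all but 2 ⇒ r2c5=2.
Step 20. [r3c2∈{3}] r3c2 is down to just 3. So r3c2=3.
Step 21. [r2c3∈{3}] r2c3 has the single candidate 3 ⇒ r2c3=3.

Answer: 6 5 2 3 1 4 / 4 1 3 5 2 6 / 1 3 5 6 4 2 / 2 6 4 1 3 5 / 5 2 1 4 6 3 / 3 4 6 2 5 1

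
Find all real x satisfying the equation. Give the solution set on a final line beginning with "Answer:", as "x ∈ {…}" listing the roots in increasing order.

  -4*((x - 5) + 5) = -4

Step 1. [-4*((x - 5) + 5) = -4] -4 out front; divide by -4, so div: (x - 5) + 5 = 1.
Step 2. [(x - 5) + 5 = 1] the outer +5 inverts by subtracting 5. So sub: x - 5 = -4.
Step 3. [x - 5 = -4] peel the -5: add 5 from each side, so sub: x = 1.

Answer: x ∈ {1}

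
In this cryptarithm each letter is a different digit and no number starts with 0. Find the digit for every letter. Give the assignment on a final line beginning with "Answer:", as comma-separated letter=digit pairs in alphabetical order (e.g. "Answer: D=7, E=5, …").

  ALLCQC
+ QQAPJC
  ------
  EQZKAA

Step 1. [col 1: C + C ≡ A (mod 10)] several values work for C in column 1 (C + C ≡ A (mod 10), carry-in 0); try C=6, so C=6.
Step 2. [col 1: C + C ≡ A (mod 10)] in column 1 we have C+C≡A with carry-in 0; given C=6 and digits 6 already taken and all letters distinct, that pins A to 2. So A=2.
Step 3. [col 2: Q + J ≡ A (mod 10)] no forcing yet in column 2 (carry-in 1); J=4 is free and consistent — try it, so J=4.
Step 4. [col 2: Q + J ≡ A (mod 10)] column 2 reads Q+J+carry(1)=A with J=4, A=2; with digits 2,4,6 already taken and all letters distinct, the only value for Q is 7. So Q=7.
Step 5. [col 3: C + P ≡ K (mod 10)] column 3 (C + P ≡ K (mod 10), carry-in 1) doesn't pin P yet; pick P=8 and continue ⇒ P=8.
Step 6. [col 3: C + P ≡ K (mod 10)] in column 3 we have C+P≡K with carry-in 1; given C=6, P=8 and digits 2,4,6,7,8 already taken and all letters distinct, that pins K to 5. So K=5.
Step 7. [col 4: L + A ≡ Z (mod 10)] in column 4 we have L+A≡Z with carry-in 1; given A=2 and digits 2,4,5,6,7,8 already taken and all letters distinct, that pins L to 0. So L=0.
Step 8. [col 4: L + A ≡ Z (mod 10)] column 4: given L=0, A=2, carry-in 1, and digits 0,2,4,5,6,7,8 already taken and all letters distinct, L+A≡Z (mod 10) forces Z=3, so Z=3.
Step 9. [col 6: A + Q ≡ E (mod 10)] column 6 reads A+Q+carry(0)=E with A=2, Q=7; with digits 0,2,3,4,5,6,7,8 already taken and all letters distinct, the only value for E is 9. So E=9.

Answer: A=2, C=6, E=9, J=4, K=5, L=0, P=8, Q=7, Z=3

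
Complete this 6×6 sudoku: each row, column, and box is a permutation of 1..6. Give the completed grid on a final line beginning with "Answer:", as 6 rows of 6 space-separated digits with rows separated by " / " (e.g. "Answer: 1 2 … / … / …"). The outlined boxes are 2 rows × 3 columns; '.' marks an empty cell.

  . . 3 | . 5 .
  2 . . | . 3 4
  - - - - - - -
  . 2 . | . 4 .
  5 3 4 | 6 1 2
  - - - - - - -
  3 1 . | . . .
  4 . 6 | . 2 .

Step 1. [r1c6∈{1,6}] 6 has one home in box 2: r1c6, so r1c6=6.
Step 2. [r5c6∈{5}] nothing but 5 survives at r5c6, so r5c6=5.
Step 3. [r2c4∈{1}] only 1 remains possible at r2c4, so r2c4=1.
Step 4. [r3c6∈{3}] r3c6 is down to just 3 ⇒ r3c6=3.
Step 5. [r3c3∈{1}] only 1 remains possible at r3c3. So r3c3=1.
Step 6. [r6c2∈{5}] only 5 remains possible at r6c2, so r6c2=5.
Step 7. [r3c1∈{6}] r3c1's peers cover all but 6, so r3c1=6.
Step 8. [r3c4∈{5}] only 5 remains possible at r3c4. So r3c4=5.
Step 9. [r1c2∈{4}] nothing but 4 survives at r1c2 ⇒ r1c2=4.
Step 10. [r5c4∈{4}] r5c4 is down to just 4 ⇒ r5c4=4.
Step 11. [r1c1∈{1}] nothing but 1 survives at r1c1. So r1c1=1.
Step 12. [r1c4∈{2}] nothing but 2 survives at r1c4. So r1c4=2.
Step 13. [r6c6∈{1}] r6c6's peers cover all but 1, so r6c6=1.
Step 14. [r2c2∈{6}] r2c2 has the single candidate 6 ⇒ r2c2=6.
Step 15. [r2c3∈{5}] r2c3 is down to just 5, so r2c3=5.
Step 16. [r6c4∈{3}] r6c4 has the single candidate 3, so r6c4=3.
Step 17. [r5c5∈{6}] only 6 remains possible at r5c5 ⇒ r5c5=6.
Step 18. [r5c3∈{2}] r5c3 has the single candidate 2. So r5c3=2.

Answer: 1 4 3 2 5 6 / 2 6 5 1 3 4 / 6 2 1 5 4 3 / 5 3 4 6 1 2 / 3 1 2 4 6 5 / 4 5 6 3 2 1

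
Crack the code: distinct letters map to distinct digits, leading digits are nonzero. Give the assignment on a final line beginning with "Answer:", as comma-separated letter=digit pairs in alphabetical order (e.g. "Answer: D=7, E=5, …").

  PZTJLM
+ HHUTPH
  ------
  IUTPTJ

Step 1. [col 1: M + H ≡ J (mod 10)] H=3 is one option consistent with column 1 (M + H ≡ J (mod 10), carry-in 0) — take it. So H=3.
Step 2. [col 1: M + H ≡ J (mod 10)] several values work for J in column 1 (M + H ≡ J (mod 10), carry-in 0); try J=2. So J=2.
Step 3. [col 1: M + H ≡ J (mod 10)] column 1: given H=3, J=2, carry-in 0, and digits 2,3 already taken and all letters distinct, M+H≡J (mod 10) forces M=9, so M=9.
Step 4. [col 2: L + P ≡ T (mod 10)] column 2 (L + P ≡ T (mod 10), carry-in 1) doesn't pin L yet; pick L=6 and continue, so L=6.
Step 5. [col 2: L + P ≡ T (mod 10)] column 2 (L + P ≡ T (mod 10), carry-in 1) doesn't pin T yet; pick T=1 and continue, so T=1.
Step 6. [col 2: L + P ≡ T (mod 10)] column 2 reads L+P+carry(1)=T with L=6, T=1; with digits 1,2,3,6,9 already taken and all letters distinct, the only value for P is 4, so P=4.
Step 7. [col 4: T + U ≡ T (mod 10)] column 4: given T=1, carry-in 0, and digits 1,2,3,4,6,9 already taken and all letters distinct, T+U≡T (mod 10) forces U=0. So U=0.
Step 8. [col 5: Z + H ≡ U (mod 10)] column 5: given H=3, U=0, carry-in 0, and digits 0,1,2,3,4,6,9 already taken and all letters distinct, Z+H≡U (mod 10) forces Z=7. So Z=7.
Step 9. [col 6: P + H ≡ I (mod 10)] from column 6 (P=4, H=3, carry-in 1, digits 0,1,2,3,4,6,7,9 already taken and all letters distinct): I must equal 8. So I=8.

Answer: H=3, I=8, J=2, L=6, M=9, P=4, T=1, U=0, Z=7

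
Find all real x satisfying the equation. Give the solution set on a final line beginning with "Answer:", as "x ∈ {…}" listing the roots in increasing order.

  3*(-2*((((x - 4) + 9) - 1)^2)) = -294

Step 1. [3*(-2*((((x - 4) + 9) - 1)^2)) = -294] 3·(inner) — divide through by 3, so div: -2*((((x - 4) + 9) - 1)^2) = -98.
Step 2. [-2*((((x - 4) + 9) - 1)^2) = -98] -2 out front; divide by -2, so div: (((x - 4) + 9) - 1)^2 = 49.
Step 3. [(((x - 4) + 9) - 1)^2 = 49] √ both sides: 49 ≥ 0 gives two branches. So sqrt: ((x - 4) + 9) - 1 = 7 or -7.
Step 4. [((x - 4) + 9) - 1 = 7 or -7] add 1: x sits inside (… - 1), so sub: (x - 4) + 9 = 8 or -6.
Step 5. [(x - 4) + 9 = 8 or -6] 9 comes off first (subtract 9). So sub: x - 4 = -1 or -15.
Step 6. [x - 4 = -1 or -15] 4 comes off first (add 4) ⇒ sub: x = 3 or -11.

Answer: x ∈ {-11, 3}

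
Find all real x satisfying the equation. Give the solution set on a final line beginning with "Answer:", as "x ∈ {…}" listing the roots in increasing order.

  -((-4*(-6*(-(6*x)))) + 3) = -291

Step 1. [-((-4*(-6*(-(6*x)))) + 3) = -291] LHS negated; negate both sides. So neg: (-4*(-6*(-(6*x)))) + 3 = 291.
Step 2. [(-4*(-6*(-(6*x)))) + 3 = 291] subtract 3: x sits inside (… + 3) ⇒ sub: -4*(-6*(-(6*x))) = 288.
Step 3. [-4*(-6*(-(6*x))) = 288] divide by the outer -4, so div: -6*(-(6*x)) = -72.
Step 4. [-6*(-(6*x)) = -72] -6·(inner) — divide through by -6, so div: -(6*x) = 12.
Step 5. [-(6*x) = 12] LHS negated; negate both sides ⇒ neg: 6*x = -12.
Step 6. [6*x = -12] 6·(inner) — divide through by 6, so div: x = -2.

Answer: x ∈ {-2}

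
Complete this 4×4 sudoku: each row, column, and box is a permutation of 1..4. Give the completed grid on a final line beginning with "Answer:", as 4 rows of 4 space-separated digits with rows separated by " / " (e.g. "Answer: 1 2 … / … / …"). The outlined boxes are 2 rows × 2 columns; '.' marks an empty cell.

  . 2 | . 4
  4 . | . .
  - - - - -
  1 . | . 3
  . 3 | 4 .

Step 1. [r1c3∈{1,3}] across row 1, 1 lands solely at r1c3 ⇒ r1c3=1.
Step 2. [r3c3∈{2}] only 2 remains possible at r3c3. So r3c3=2.
Step 3. [r2c2∈{1}] nothing but 1 survives at r2c2. So r2c2=1.
Step 4. [r1c1∈{3}] only 3 remains possible at r1c1. So r1c1=3.
Step 5. [r2c4∈{2}] nothing but 2 survives at r2c4. So r2c4=2.
Step 6. [r4c4∈{1}] r4c4 is down to just 1, so r4c4=1.
Step 7. [r4c1∈{2}] only 2 remains possible at r4c1, so r4c1=2.
Step 8. [r3c2∈{4}] r3c2's peers cover all but 4, so r3c2=4.
Step 9. [r2c3∈{3}] only 3 remains possible at r2c3. So r2c3=3.

Answer: 3 2 1 4 / 4 1 3 2 / 1 4 2 3 / 2 3 4 1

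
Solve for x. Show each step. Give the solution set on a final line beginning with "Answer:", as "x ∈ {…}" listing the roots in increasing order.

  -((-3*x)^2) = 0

Step 1. [-((-3*x)^2) = 0] leading − — multiply by −1. So neg: (-3*x)^2 = 0.
Step 2. [(-3*x)^2 = 0] 0 ≥ 0, LHS is (·)² — take ±√ ⇒ sqrt: -3*x = 0.
Step 3. [-3*x = 0] divide by the outer -3, so div: x = 0.

Answer: x ∈ {0}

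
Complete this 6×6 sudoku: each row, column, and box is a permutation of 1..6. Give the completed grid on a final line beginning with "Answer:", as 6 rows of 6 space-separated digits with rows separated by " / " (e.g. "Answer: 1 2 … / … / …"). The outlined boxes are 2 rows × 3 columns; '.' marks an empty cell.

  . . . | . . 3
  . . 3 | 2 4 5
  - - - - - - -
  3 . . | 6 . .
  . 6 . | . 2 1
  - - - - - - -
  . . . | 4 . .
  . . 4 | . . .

Step 1. [r2c2∈{1}] only 1 remains possible at r2c2, so r2c2=1.
Step 2. [r4c3∈{5}] r4c3 has the single candidate 5. So r4c3=5.
Step 3. [r6c4∈{1,3,5}] 5 has one home in col 4: r6c4. So r6c4=5.
Step 4. [r1c5∈{1,6}] r1c5 is the only open cell in box 2 admitting 6, so r1c5=6.
Step 5. [r5c3∈{1,2,6}] in col 3, 6 fits only at r5c3, so r5c3=6.
Step 6. [r1c3∈{2}] r1c3 has the single candidate 2, so r1c3=2.
Step 7. [r5c6∈{2}] r5c6 has the single candidate 2. So r5c6=2.
Step 8. [r4c1∈{4}] r4c1 is down to just 4, so r4c1=4.
Step 9. [r6c1∈{1,2}] r6c1 is the only open cell in col 1 admitting 2. So r6c1=2.
Step 10. [r1c1∈{5}] r1c1 is down to just 5 ⇒ r1c1=5.
Step 11. [r6c5∈{1,3}] r6c5 is the only open cell in row 6 admitting 1 ⇒ r6c5=1.
Step 12. [r5c2∈{3,5}] across row 5, 5 lands solely at r5c2, so r5c2=5.
Step 13. [r3c5∈{5}] r3c5 is down to just 5 ⇒ r3c5=5.
Step 14. [r3c3∈{1}] r3c3 has the single candidate 1, so r3c3=1.
Step 15. [r2c1∈{6}] r2c1 is down to just 6. So r2c1=6.
Step 16. [r6c2∈{3}] r6c2 has the single candidate 3 ⇒ r6c2=3.
Step 17. [r4c4∈{3}] r4c4 is down to just 3. So r4c4=3.
Step 18. [r5c5∈{3}] only 3 remains possible at r5c5, so r5c5=3.
Step 19. [r1c4∈{1}] r1c4's peers cover all but 1 ⇒ r1c4=1.
Step 20. [r1c2∈{4}] nothing but 4 survives at r1c2, so r1c2=4.
Step 21. [r5c1∈{1}] nothing but 1 survives at r5c1. So r5c1=1.
Step 22. [r6c6∈{6}] r6c6's peers cover all but 6 ⇒ r6c6=6.
Step 23. [r3c6∈{4}] r3c6 has the single candidate 4, so r3c6=4.
Step 24. [r3c2∈{2}] r3c2 is down to just 2. So r3c2=2.

Answer: 5 4 2 1 6 3 / 6 1 3 2 4 5 / 3 2 1 6 5 4 / 4 6 5 3 2 1 / 1 5 6 4 3 2 / 2 3 4 5 1 6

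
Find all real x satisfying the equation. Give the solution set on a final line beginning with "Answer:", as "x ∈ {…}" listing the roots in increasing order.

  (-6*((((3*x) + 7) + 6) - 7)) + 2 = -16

Step 1. [(-6*((((3*x) + 7) + 6) - 7)) + 2 = -16] +2 is outermost — subtract 2 both sides ⇒ sub: -6*((((3*x) + 7) + 6) - 7) = -18.
Step 2. [-6*((((3*x) + 7) + 6) - 7) = -18] divide by the outer -6, so div: (((3*x) + 7) + 6) - 7 = 3.
Step 3. [(((3*x) + 7) + 6) - 7 = 3] peel the -7: add 7 from each side. So sub: ((3*x) + 7) + 6 = 10.
Step 4. [((3*x) + 7) + 6 = 10] subtract 6: x sits inside (… + 6). So sub: (3*x) + 7 = 4.
Step 5. [(3*x) + 7 = 4] the outer +7 inverts by subtracting 7 ⇒ sub: 3*x = -3.
Step 6. [3*x = -3] 3·(inner) — divide through by 3. So div: x = -1.

Answer: x ∈ {-1}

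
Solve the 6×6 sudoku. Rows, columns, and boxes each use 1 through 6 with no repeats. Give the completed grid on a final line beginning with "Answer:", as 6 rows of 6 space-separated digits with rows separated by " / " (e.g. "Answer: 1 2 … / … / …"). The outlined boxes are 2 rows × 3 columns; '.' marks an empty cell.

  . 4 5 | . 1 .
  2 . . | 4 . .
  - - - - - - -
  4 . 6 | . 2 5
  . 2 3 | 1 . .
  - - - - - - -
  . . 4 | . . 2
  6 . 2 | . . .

Step 1. [r2c5∈{3,5,6}] r2c5 is the only open cell in row 2 admitting 5 ⇒ r2c5=5.
Step 2. [r5c1∈{1,3,5}] r5c1 is the only open cell in col 1 admitting 1. So r5c1=1.
Step 3. [r1c1∈{3}] r1c1 is down to just 3, so r1c1=3.
Step 4. [r1c6∈{6}] r1c6 has the single candidate 6. So r1c6=6.
Step 5. [r5c4∈{3,5,6}] in col 4, 6 fits only at r5c4. So r5c4=6.
Step 6. [r5c5∈{3}] r5c5's peers cover all but 3 ⇒ r5c5=3.
Step 7. [r6c5∈{4}] only 4 remains possible at r6c5. So r6c5=4.
Step 8. [r6c4∈{5}] r6c4 is down to just 5. So r6c4=5.
Step 9. [r3c2∈{1}] r3c2's peers cover all but 1, so r3c2=1.
Step 10. [r6c2∈{3}] r6c2 has the single candidate 3, so r6c2=3.
Step 11. [r2c2∈{6}] nothing but 6 survives at r2c2, so r2c2=6.
Step 12. [r6c6∈{1}] r6c6's peers cover all but 1 ⇒ r6c6=1.
Step 13. [r4c5∈{6}] r4c5 is down to just 6, so r4c5=6.
Step 14. [r4c1∈{5}] r4c1 has the single candidate 5 ⇒ r4c1=5.
Step 15. [r5c2∈{5}] nothing but 5 survives at r5c2 ⇒ r5c2=5.
Step 16. [r4c6∈{4}] r4c6 has the single candidate 4. So r4c6=4.
Step 17. [r2c3∈{1}] only 1 remains possible at r2c3. So r2c3=1.
Step 18. [r1c4∈{2}] r1c4 has the single candidate 2 ⇒ r1c4=2.
Step 19. [r3c4∈{3}] only 3 remains possible at r3c4. So r3c4=3.
Step 20. [r2c6∈{3}] r2c6's peers cover all but 3, so r2c6=3.

Answer: 3 4 5 2 1 6 / 2 6 1 4 5 3 / 4 1 6 3 2 5 / 5 2 3 1 6 4 / 1 5 4 6 3 2 / 6 3 2 5 4 1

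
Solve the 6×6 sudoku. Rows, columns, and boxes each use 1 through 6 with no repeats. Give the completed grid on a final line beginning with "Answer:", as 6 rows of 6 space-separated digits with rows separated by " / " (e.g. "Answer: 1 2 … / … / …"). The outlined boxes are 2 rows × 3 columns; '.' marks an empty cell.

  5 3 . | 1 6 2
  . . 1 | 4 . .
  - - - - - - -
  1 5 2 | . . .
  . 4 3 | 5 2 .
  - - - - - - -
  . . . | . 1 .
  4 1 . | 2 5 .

Step 1. [r6c6∈{3,6}] in row 6, 3 fits only at r6c6 ⇒ r6c6=3.
Step 2. [r5c4∈{6}] only 6 remains possible at r5c4. So r5c4=6.
Step 3. [r3c5∈{3,4}] 4 has one home in col 5: r3c5, so r3c5=4.
Step 4. [r2c2∈{2,6}] across col 2, 6 lands solely at r2c2 ⇒ r2c2=6.
Step 5. [r4c6∈{1,6}] row 4 places 1 nowhere but r4c6, so r4c6=1.
Step 6. [r2c1∈{2}] r2c1 is down to just 2, so r2c1=2.
Step 7. [r4c1∈{6}] r4c1 is down to just 6 ⇒ r4c1=6.
Step 8. [r3c4∈{3}] r3c4 has the single candidate 3. So r3c4=3.
Step 9. [r5c3∈{5}] only 5 remains possible at r5c3 ⇒ r5c3=5.
Step 10. [r2c6∈{5}] r2c6's peers cover all but 5, so r2c6=5.
Step 11. [r3c6∈{6}] r3c6 has the single candidate 6, so r3c6=6.
Step 12. [r5c1∈{3}] r5c1 has the single candidate 3. So r5c1=3.
Step 13. [r5c6∈{4}] r5c6 is down to just 4. So r5c6=4.
Step 14. [r5c2∈{2}] only 2 remains possible at r5c2. So r5c2=2.
Step 15. [r1c3∈{4}] r1c3 has the single candidate 4, so r1c3=4.
Step 16. [r2c5∈{3}] r2c5's peers cover all but 3 ⇒ r2c5=3.
Step 17. [r6c3∈{6}] r6c3's peers cover all but 6 ⇒ r6c3=6.

Answer: 5 3 4 1 6 2 / 2 6 1 4 3 5 / 1 5 2 3 4 6 / 6 4 3 5 2 1 / 3 2 5 6 1 4 / 4 1 6 2 5 3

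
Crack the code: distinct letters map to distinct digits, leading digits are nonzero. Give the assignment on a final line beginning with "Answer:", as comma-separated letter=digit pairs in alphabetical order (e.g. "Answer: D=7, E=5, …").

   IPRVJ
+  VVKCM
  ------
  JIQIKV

Step 1. [col 1: J + M ≡ V (mod 10)] column 1 (J + M ≡ V (mod 10), carry-in 0) doesn't pin J yet; pick J=1 and continue ⇒ J=1.
Step 2. [col 1: J + M ≡ V (mod 10)] no forcing yet in column 1 (carry-in 0); V=9 is free and consistent — try it, so V=9.
Step 3. [col 1: J + M ≡ V (mod 10)] from column 1 (J=1, V=9, carry-in 0, digits 1,9 already taken and all letters distinct): M must equal 8, so M=8.
Step 4. [col 2: V + C ≡ K (mod 10)] K=2 is one option consistent with column 2 (V + C ≡ K (mod 10), carry-in 0) — take it. So K=2.
Step 5. [col 2: V + C ≡ K (mod 10)] from column 2 (V=9, K=2, carry-in 0, digits 1,2,8,9 already taken and all letters distinct): C must equal 3. So C=3.
Step 6. [col 3: R + K ≡ I (mod 10)] no forcing yet in column 3 (carry-in 1); R=4 is free and consistent — try it, so R=4.
Step 7. [col 3: R + K ≡ I (mod 10)] column 3: given R=4, K=2, carry-in 1, and digits 1,2,3,4,8,9 already taken and all letters distinct, R+K≡I (mod 10) forces I=7. So I=7.
Step 8. [col 4: P + V ≡ Q (mod 10)] in column 4 we have P+V≡Q with carry-in 0; given V=9 and digits 1,2,3,4,7,8,9 already taken and all letters distinct, that pins Q to 5. So Q=5.
Step 9. [col 4: P + V ≡ Q (mod 10)] from column 4 (V=9, Q=5, carry-in 0, digits 1,2,3,4,5,7,8,9 already taken and all letters distinct): P must equal 6 ⇒ P=6.

Answer: C=3, I=7, J=1, K=2, M=8, P=6, Q=5, R=4, V=9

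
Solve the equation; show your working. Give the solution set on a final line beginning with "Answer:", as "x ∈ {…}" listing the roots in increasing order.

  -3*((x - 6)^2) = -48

Step 1. [-3*((x - 6)^2) = -48] -3 out front; divide by -3. So div: (x - 6)^2 = 16.
Step 2. [(x - 6)^2 = 16] LHS squared, RHS 16 ≥ 0: apply √ (±). So sqrt: x - 6 = 4 or -4.
Step 3. [x - 6 = 4 or -4] the outer -6 inverts by adding 6. So sub: x = 10 or 2.

Answer: x ∈ {2, 10}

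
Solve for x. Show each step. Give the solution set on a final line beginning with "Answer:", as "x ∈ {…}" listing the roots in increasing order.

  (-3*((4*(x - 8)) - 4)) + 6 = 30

Step 1. [(-3*((4*(x - 8)) - 4)) + 6 = 30] -3 divides every term; factor it out, so factor: ((4*(x - 8)) - 4) - 2 = -10.
Step 2. [((4*(x - 8)) - 4) - 2 = -10] the outer -2 inverts by adding 2 ⇒ sub: (4*(x - 8)) - 4 = -8.
Step 3. [(4*(x - 8)) - 4 = -8] 4 | LHS and 4 | -8: pull 4 out, so factor: (x - 8) - 1 = -2.
Step 4. [(x - 8) - 1 = -2] add 1: x sits inside (… - 1). So sub: x - 8 = -1.
Step 5. [x - 8 = -1] peel the -8: add 8 from each side. So sub: x = 7.

Answer: x ∈ {7}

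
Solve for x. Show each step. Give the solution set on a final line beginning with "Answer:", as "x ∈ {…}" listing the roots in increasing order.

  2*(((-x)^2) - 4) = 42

Step 1. [2*(((-x)^2) - 4) = 42] leading coefficient 2: divide by 2, so div: ((-x)^2) - 4 = 21.
Step 2. [((-x)^2) - 4 = 21] the outer -4 inverts by adding 4. So sub: (-x)^2 = 25.
Step 3. [(-x)^2 = 25] 25 ≥ 0, LHS is (·)² — take ±√, so sqrt: -x = 5 or -5.
Step 4. [-x = 5 or -5] leading − — multiply by −1 ⇒ neg: x = -5 or 5.

Answer: x ∈ {-5, 5}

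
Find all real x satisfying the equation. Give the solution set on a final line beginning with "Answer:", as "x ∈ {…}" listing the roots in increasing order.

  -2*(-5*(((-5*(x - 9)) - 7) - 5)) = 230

Step 1. [-2*(-5*(((-5*(x - 9)) - 7) - 5)) = 230] LHS = -2·(…); ÷-2 both sides. So div: -5*(((-5*(x - 9)) - 7) - 5) = -115.
Step 2. [-5*(((-5*(x - 9)) - 7) - 5) = -115] leading coefficient -5: divide by -5. So div: ((-5*(x - 9)) - 7) - 5 = 23.
Step 3. [((-5*(x - 9)) - 7) - 5 = 23] 5 comes off first (add 5). So sub: (-5*(x - 9)) - 7 = 28.
Step 4. [(-5*(x - 9)) - 7 = 28] peel the -7: add 7 from each side, so sub: -5*(x - 9) = 35.
Step 5. [-5*(x - 9) = 35] leading coefficient -5: divide by -5, so div: x - 9 = -7.
Step 6. [x - 9 = -7] the outer -9 inverts by adding 9. So sub: x = 2.

Answer: x ∈ {2}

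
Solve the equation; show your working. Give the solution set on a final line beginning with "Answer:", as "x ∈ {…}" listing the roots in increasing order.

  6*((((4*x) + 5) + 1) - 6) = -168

Step 1. [6*((((4*x) + 5) + 1) - 6) = -168] LHS = 6·(…); ÷6 both sides. So div: (((4*x) + 5) + 1) - 6 = -28.
Step 2. [(((4*x) + 5) + 1) - 6 = -28] peel the -6: add 6 from each side ⇒ sub: ((4*x) + 5) + 1 = -22.
Step 3. [((4*x) + 5) + 1 = -22] +1 is outermost — subtract 1 both sides ⇒ sub: (4*x) + 5 = -23.
Step 4. [(4*x) + 5 = -23] +5 is outermost — subtract 5 both sides, so sub: 4*x = -28.
Step 5. [4*x = -28] LHS = 4·(…); ÷4 both sides, so div: x = -7.

Answer: x ∈ {-7}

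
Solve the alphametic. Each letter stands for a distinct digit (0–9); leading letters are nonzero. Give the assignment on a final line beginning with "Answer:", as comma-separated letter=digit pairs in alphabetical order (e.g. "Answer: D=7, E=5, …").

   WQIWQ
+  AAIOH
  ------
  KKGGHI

Step 1. [col 1: Q + H ≡ I (mod 10)] H=3 is one option consistent with column 1 (Q + H ≡ I (mod 10), carry-in 0) — take it. So H=3.
Step 2. [col 1: Q + H ≡ I (mod 10)] I=2 is one option consistent with column 1 (Q + H ≡ I (mod 10), carry-in 0) — take it, so I=2.
Step 3. [col 1: Q + H ≡ I (mod 10)] column 1: given H=3, I=2, carry-in 0, and digits 2,3 already taken and all letters distinct, Q+H≡I (mod 10) forces Q=9 ⇒ Q=9.
Step 4. [col 2: W + O ≡ H (mod 10)] W=4 is one option consistent with column 2 (W + O ≡ H (mod 10), carry-in 1) — take it ⇒ W=4.
Step 5. [K] K is the leading digit of a 6-digit sum of two 5-digit numbers; the final carry is exactly 1. So K=1.
Step 6. [col 2: W + O ≡ H (mod 10)] column 2: given W=4, H=3, carry-in 1, and digits 1,2,3,4,9 already taken and all letters distinct, W+O≡H (mod 10) forces O=8. So O=8.
Step 7. [col 3: I + I ≡ G (mod 10)] column 3: given I=2, carry-in 1, and digits 1,2,3,4,8,9 already taken and all letters distinct, I+I≡G (mod 10) forces G=5, so G=5.
Step 8. [col 4: Q + A ≡ G (mod 10)] from column 4 (Q=9, G=5, carry-in 0, digits 1,2,3,4,5,8,9 already taken and all letters distinct): A must equal 6. So A=6.

Answer: A=6, G=5, H=3, I=2, K=1, O=8, Q=9, W=4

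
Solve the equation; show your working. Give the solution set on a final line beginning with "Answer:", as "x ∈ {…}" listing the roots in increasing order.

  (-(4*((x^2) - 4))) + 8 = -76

Step 1. [(-(4*((x^2) - 4))) + 8 = -76] 8 comes off first (subtract 8) ⇒ sub: -(4*((x^2) - 4)) = -84.
Step 2. [-(4*((x^2) - 4)) = -84] leading − — multiply by −1, so neg: 4*((x^2) - 4) = 84.
Step 3. [4*((x^2) - 4) = 84] 4·(inner) — divide through by 4, so div: (x^2) - 4 = 21.
Step 4. [(x^2) - 4 = 21] peel the -4: add 4 from each side. So sub: x^2 = 25.
Step 5. [x^2 = 25] √ both sides: 25 ≥ 0 gives two branches ⇒ sqrt: x = 5 or -5.

Answer: x ∈ {-5, 5}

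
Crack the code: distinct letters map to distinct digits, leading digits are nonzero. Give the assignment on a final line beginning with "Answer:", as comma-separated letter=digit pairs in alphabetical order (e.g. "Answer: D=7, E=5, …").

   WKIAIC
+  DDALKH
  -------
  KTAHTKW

Step 1. [col 1: C + H ≡ W (mod 10)] H=7 is one option consistent with column 1 (C + H ≡ W (mod 10), carry-in 0) — take it ⇒ H=7.
Step 2. [col 1: C + H ≡ W (mod 10)] several values work for C in column 1 (C + H ≡ W (mod 10), carry-in 0); try C=2 ⇒ C=2.
Step 3. [col 1: C + H ≡ W (mod 10)] column 1 reads C+H+carry(0)=W with C=2, H=7; with digits 2,7 already taken and all letters distinct, the only value for W is 9. So W=9.
Step 4. [col 2: I + K ≡ K (mod 10)] in column 2 we have I+K≡K with carry-in 0; given nothing yet and digits 2,7,9 already taken and all letters distinct, that pins I to 0 ⇒ I=0.
Step 5. [col 2: I + K ≡ K (mod 10)] no forcing yet in column 2 (carry-in 0); K=1 is free and consistent — try it, so K=1.
Step 6. [col 3: A + L ≡ T (mod 10)] several values work for T in column 3 (A + L ≡ T (mod 10), carry-in 0); try T=4. So T=4.
Step 7. [col 3: A + L ≡ T (mod 10)] L=8 is one option consistent with column 3 (A + L ≡ T (mod 10), carry-in 0) — take it. So L=8.
Step 8. [col 3: A + L ≡ T (mod 10)] from column 3 (L=8, T=4, carry-in 0, digits 0,1,2,4,7,8,9 already taken and all letters distinct): A must equal 6, so A=6.
Step 9. [col 5: K + D ≡ A (mod 10)] column 5: given K=1, A=6, carry-in 0, and digits 0,1,2,4,6,7,8,9 already taken and all letters distinct, K+D≡A (mod 10) forces D=5. So D=5.

Answer: A=6, C=2, D=5, H=7, I=0, K=1, L=8, T=4, W=9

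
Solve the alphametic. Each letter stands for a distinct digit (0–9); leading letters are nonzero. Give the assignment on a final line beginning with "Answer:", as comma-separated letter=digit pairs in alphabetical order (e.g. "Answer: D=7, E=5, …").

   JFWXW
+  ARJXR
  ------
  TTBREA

Step 1. [col 1: W + R ≡ A (mod 10)] no forcing yet in column 1 (carry-in 0); W=8 is free and consistent — try it, so W=8.
Step 2. [T] the sum has 6 digits but both addends have 5; that extra leading digit T is the final carry, namely 1, so T=1.
Step 3. [col 1: W + R ≡ A (mod 10)] column 1 (W + R ≡ A (mod 10), carry-in 0) doesn't pin R yet; pick R=5 and continue, so R=5.
Step 4. [col 1: W + R ≡ A (mod 10)] column 1 reads W+R+carry(0)=A with W=8, R=5; with digits 1,5,8 already taken and all letters distinct, the only value for A is 3 ⇒ A=3.
Step 5. [col 2: X + X ≡ E (mod 10)] column 2: given nothing yet, carry-in 1, and digits 1,3,5,8 already taken and all letters distinct, X+X≡E (mod 10) forces E=9, so E=9.
Step 6. [col 2: X + X ≡ E (mod 10)] from column 2 (E=9, carry-in 1, digits 1,3,5,8,9 already taken and all letters distinct): X must equal 4, so X=4.
Step 7. [col 3: W + J ≡ R (mod 10)] in column 3 we have W+J≡R with carry-in 0; given W=8, R=5 and digits 1,3,4,5,8,9 already taken and all letters distinct, that pins J to 7. So J=7.
Step 8. [col 4: F + R ≡ B (mod 10)] no forcing yet in column 4 (carry-in 1); F=6 is free and consistent — try it, so F=6.
Step 9. [col 4: F + R ≡ B (mod 10)] in column 4 we have F+R≡B with carry-in 1; given F=6, R=5 and digits 1,3,4,5,6,7,8,9 already taken and all letters distinct, that pins B to 2. So B=2.

Answer: A=3, B=2, E=9, F=6, J=7, R=5, T=1, W=8, X=4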